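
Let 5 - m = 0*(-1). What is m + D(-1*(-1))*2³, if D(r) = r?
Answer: 13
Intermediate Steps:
m = 5 (m = 5 - 0*(-1) = 5 - 1*0 = 5 + 0 = 5)
m + D(-1*(-1))*2³ = 5 - 1*(-1)*2³ = 5 + 1*8 = 5 + 8 = 13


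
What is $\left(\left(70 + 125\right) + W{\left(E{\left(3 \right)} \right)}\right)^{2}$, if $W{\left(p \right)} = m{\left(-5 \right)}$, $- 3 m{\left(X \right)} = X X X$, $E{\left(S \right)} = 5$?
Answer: $\frac{504100}{9} \approx 56011.0$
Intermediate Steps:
$m{\left(X \right)} = - \frac{X^{3}}{3}$ ($m{\left(X \right)} = - \frac{X X X}{3} = - \frac{X^{2} X}{3} = - \frac{X^{3}}{3}$)
$W{\left(p \right)} = \frac{125}{3}$ ($W{\left(p \right)} = - \frac{\left(-5\right)^{3}}{3} = \left(- \frac{1}{3}\right) \left(-125\right) = \frac{125}{3}$)
$\left(\left(70 + 125\right) + W{\left(E{\left(3 \right)} \right)}\right)^{2} = \left(\left(70 + 125\right) + \frac{125}{3}\right)^{2} = \left(195 + \frac{125}{3}\right)^{2} = \left(\frac{710}{3}\right)^{2} = \frac{504100}{9}$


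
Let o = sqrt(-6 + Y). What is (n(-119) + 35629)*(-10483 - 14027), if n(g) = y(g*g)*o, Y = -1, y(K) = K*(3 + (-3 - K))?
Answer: -873266790 + 4915086403710*I*sqrt(7) ≈ -8.7327e+8 + 1.3004e+13*I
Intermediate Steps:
y(K) = -K**2 (y(K) = K*(-K) = -K**2)
o = I*sqrt(7) (o = sqrt(-6 - 1) = sqrt(-7) = I*sqrt(7) ≈ 2.6458*I)
n(g) = -I*sqrt(7)*g**4 (n(g) = (-(g*g)**2)*(I*sqrt(7)) = (-(g**2)**2)*(I*sqrt(7)) = (-g**4)*(I*sqrt(7)) = -I*sqrt(7)*g**4)
(n(-119) + 35629)*(-10483 - 14027) = (-1*I*sqrt(7)*(-119)**4 + 35629)*(-10483 - 14027) = (-1*I*sqrt(7)*200533921 + 35629)*(-24510) = (-200533921*I*sqrt(7) + 35629)*(-24510) = (35629 - 200533921*I*sqrt(7))*(-24510) = -873266790 + 4915086403710*I*sqrt(7)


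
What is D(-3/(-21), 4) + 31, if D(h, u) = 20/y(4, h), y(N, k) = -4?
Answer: 26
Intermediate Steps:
D(h, u) = -5 (D(h, u) = 20/(-4) = 20*(-¼) = -5)
D(-3/(-21), 4) + 31 = -5 + 31 = 26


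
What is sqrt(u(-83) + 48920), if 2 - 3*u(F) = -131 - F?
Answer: sqrt(440430)/3 ≈ 221.22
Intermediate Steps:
u(F) = 133/3 + F/3 (u(F) = 2/3 - (-131 - F)/3 = 2/3 + (131/3 + F/3) = 133/3 + F/3)
sqrt(u(-83) + 48920) = sqrt((133/3 + (1/3)*(-83)) + 48920) = sqrt((133/3 - 83/3) + 48920) = sqrt(50/3 + 48920) = sqrt(146810/3) = sqrt(440430)/3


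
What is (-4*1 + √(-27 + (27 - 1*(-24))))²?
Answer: 40 - 16*√6 ≈ 0.80816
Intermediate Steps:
(-4*1 + √(-27 + (27 - 1*(-24))))² = (-4 + √(-27 + (27 + 24)))² = (-4 + √(-27 + 51))² = (-4 + √24)² = (-4 + 2*√6)²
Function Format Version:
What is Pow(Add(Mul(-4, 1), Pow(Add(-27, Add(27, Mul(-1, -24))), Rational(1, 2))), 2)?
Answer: Add(40, Mul(-16, Pow(6, Rational(1, 2)))) ≈ 0.80816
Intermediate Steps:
Pow(Add(Mul(-4, 1), Pow(Add(-27, Add(27, Mul(-1, -24))), Rational(1, 2))), 2) = Pow(Add(-4, Pow(Add(-27, Add(27, 24)), Rational(1, 2))), 2) = Pow(Add(-4, Pow(Add(-27, 51), Rational(1, 2))), 2) = Pow(Add(-4, Pow(24, Rational(1, 2))), 2) = Pow(Add(-4, Mul(2, Pow(6, Rational(1, 2)))), 2)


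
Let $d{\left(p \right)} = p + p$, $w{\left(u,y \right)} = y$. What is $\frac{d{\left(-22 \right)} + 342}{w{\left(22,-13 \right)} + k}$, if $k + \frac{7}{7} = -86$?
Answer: $- \frac{149}{50} \approx -2.98$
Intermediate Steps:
$k = -87$ ($k = -1 - 86 = -87$)
$d{\left(p \right)} = 2 p$
$\frac{d{\left(-22 \right)} + 342}{w{\left(22,-13 \right)} + k} = \frac{2 \left(-22\right) + 342}{-13 - 87} = \frac{-44 + 342}{-100} = 298 \left(- \frac{1}{100}\right) = - \frac{149}{50}$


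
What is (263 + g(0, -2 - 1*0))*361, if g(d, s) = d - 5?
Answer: 93138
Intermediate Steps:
g(d, s) = -5 + d
(263 + g(0, -2 - 1*0))*361 = (263 + (-5 + 0))*361 = (263 - 5)*361 = 258*361 = 93138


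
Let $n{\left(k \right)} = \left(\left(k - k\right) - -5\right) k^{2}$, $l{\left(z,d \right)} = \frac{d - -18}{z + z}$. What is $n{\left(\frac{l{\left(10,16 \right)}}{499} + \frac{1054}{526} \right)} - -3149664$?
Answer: $\frac{1084949660092772721}{344463003380} \approx 3.1497 \cdot 10^{6}$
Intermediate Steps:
$l{\left(z,d \right)} = \frac{18 + d}{2 z}$ ($l{\left(z,d \right)} = \frac{d + 18}{2 z} = \left(18 + d\right) \frac{1}{2 z} = \frac{18 + d}{2 z}$)
$n{\left(k \right)} = 5 k^{2}$ ($n{\left(k \right)} = \left(0 + 5\right) k^{2} = 5 k^{2}$)
$n{\left(\frac{l{\left(10,16 \right)}}{499} + \frac{1054}{526} \right)} - -3149664 = 5 \left(\frac{\frac{1}{2} \cdot \frac{1}{10} \left(18 + 16\right)}{499} + \frac{1054}{526}\right)^{2} - -3149664 = 5 \left(\frac{1}{2} \cdot \frac{1}{10} \cdot 34 \cdot \frac{1}{499} + 1054 \cdot \frac{1}{526}\right)^{2} + 3149664 = 5 \left(\frac{17}{10} \cdot \frac{1}{499} + \frac{527}{263}\right)^{2} + 3149664 = 5 \left(\frac{17}{4990} + \frac{527}{263}\right)^{2} + 3149664 = 5 \left(\frac{2634201}{1312370}\right)^{2} + 3149664 = 5 \cdot \frac{6939014908401}{1722315016900} + 3149664 = \frac{6939014908401}{344463003380} + 3149664 = \frac{1084949660092772721}{344463003380}$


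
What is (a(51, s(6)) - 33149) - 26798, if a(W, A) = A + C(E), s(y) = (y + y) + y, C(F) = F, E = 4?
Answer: -59925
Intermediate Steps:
s(y) = 3*y (s(y) = 2*y + y = 3*y)
a(W, A) = 4 + A (a(W, A) = A + 4 = 4 + A)
(a(51, s(6)) - 33149) - 26798 = ((4 + 3*6) - 33149) - 26798 = ((4 + 18) - 33149) - 26798 = (22 - 33149) - 26798 = -33127 - 26798 = -59925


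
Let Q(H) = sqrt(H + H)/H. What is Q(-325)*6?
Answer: -6*I*sqrt(26)/65 ≈ -0.47068*I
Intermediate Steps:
Q(H) = sqrt(2)/sqrt(H) (Q(H) = sqrt(2*H)/H = (sqrt(2)*sqrt(H))/H = sqrt(2)/sqrt(H))
Q(-325)*6 = (sqrt(2)/sqrt(-325))*6 = (sqrt(2)*(-I*sqrt(13)/65))*6 = -I*sqrt(26)/65*6 = -6*I*sqrt(26)/65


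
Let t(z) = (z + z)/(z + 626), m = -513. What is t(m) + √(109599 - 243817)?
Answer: -1026/113 + I*√134218 ≈ -9.0797 + 366.36*I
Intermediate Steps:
t(z) = 2*z/(626 + z) (t(z) = (2*z)/(626 + z) = 2*z/(626 + z))
t(m) + √(109599 - 243817) = 2*(-513)/(626 - 513) + √(109599 - 243817) = 2*(-513)/113 + √(-134218) = 2*(-513)*(1/113) + I*√134218 = -1026/113 + I*√134218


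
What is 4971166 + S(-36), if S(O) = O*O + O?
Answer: 4972426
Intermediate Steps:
S(O) = O + O² (S(O) = O² + O = O + O²)
4971166 + S(-36) = 4971166 - 36*(1 - 36) = 4971166 - 36*(-35) = 4971166 + 1260 = 4972426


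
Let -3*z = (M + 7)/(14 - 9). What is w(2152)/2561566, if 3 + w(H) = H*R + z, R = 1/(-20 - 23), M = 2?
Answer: -5767/275368345 ≈ -2.0943e-5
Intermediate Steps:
z = -3/5 (z = -(2 + 7)/(3*(14 - 9)) = -3/5 ≈ -0.60000)
R = -1/43 (R = 1/(-43) = -1/43 ≈ -0.023256)
w(H) = -18/5 - H/43 (w(H) = -3 + (H*(-1/43) - 3/5) = -3 + (-H/43 - 3/5) = -3 + (-3/5 - H/43) = -18/5 - H/43)
w(2152)/2561566 = (-18/5 - 1/43*2152)/2561566 = (-18/5 - 2152/43)*(1/2561566) = -11534/215*1/2561566 = -5767/275368345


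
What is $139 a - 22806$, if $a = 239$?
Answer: $10415$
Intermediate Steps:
$139 a - 22806 = 139 \cdot 239 - 22806 = 33221 - 22806 = 10415$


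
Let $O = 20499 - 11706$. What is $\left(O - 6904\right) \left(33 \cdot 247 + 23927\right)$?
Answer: $60595342$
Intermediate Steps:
$O = 8793$ ($O = 20499 - 11706 = 8793$)
$\left(O - 6904\right) \left(33 \cdot 247 + 23927\right) = \left(8793 - 6904\right) \left(33 \cdot 247 + 23927\right) = 1889 \left(8151 + 23927\right) = 1889 \cdot 32078 = 60595342$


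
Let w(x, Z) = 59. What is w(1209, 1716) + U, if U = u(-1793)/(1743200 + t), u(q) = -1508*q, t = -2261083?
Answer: 27851253/517883 ≈ 53.779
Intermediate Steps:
U = -2703844/517883 (U = (-1508*(-1793))/(1743200 - 2261083) = 2703844/(-517883) = 2703844*(-1/517883) = -2703844/517883 ≈ -5.2210)
w(1209, 1716) + U = 59 - 2703844/517883 = 27851253/517883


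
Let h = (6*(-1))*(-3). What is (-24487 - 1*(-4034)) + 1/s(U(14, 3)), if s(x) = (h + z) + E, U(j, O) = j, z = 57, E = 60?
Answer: -2761154/135 ≈ -20453.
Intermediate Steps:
h = 18 (h = -6*(-3) = 18)
s(x) = 135 (s(x) = (18 + 57) + 60 = 75 + 60 = 135)
(-24487 - 1*(-4034)) + 1/s(U(14, 3)) = (-24487 - 1*(-4034)) + 1/135 = (-24487 + 4034) + 1/135 = -20453 + 1/135 = -2761154/135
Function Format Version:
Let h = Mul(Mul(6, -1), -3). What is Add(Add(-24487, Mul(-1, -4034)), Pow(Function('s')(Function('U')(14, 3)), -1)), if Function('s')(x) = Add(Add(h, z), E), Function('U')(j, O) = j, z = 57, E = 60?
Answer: Rational(-2761154, 135) ≈ -20453.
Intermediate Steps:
h = 18 (h = Mul(-6, -3) = 18)
Function('s')(x) = 135 (Function('s')(x) = Add(Add(18, 57), 60) = Add(75, 60) = 135)
Add(Add(-24487, Mul(-1, -4034)), Pow(Function('s')(Function('U')(14, 3)), -1)) = Add(Add(-24487, Mul(-1, -4034)), Pow(135, -1)) = Add(Add(-24487, 4034), Rational(1, 135)) = Add(-20453, Rational(1, 135)) = Rational(-2761154, 135)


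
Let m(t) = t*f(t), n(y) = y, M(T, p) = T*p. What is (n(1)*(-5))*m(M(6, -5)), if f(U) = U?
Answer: -4500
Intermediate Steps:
m(t) = t² (m(t) = t*t = t²)
(n(1)*(-5))*m(M(6, -5)) = (1*(-5))*(6*(-5))² = -5*(-30)² = -5*900 = -4500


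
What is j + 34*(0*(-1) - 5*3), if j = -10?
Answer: -520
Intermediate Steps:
j + 34*(0*(-1) - 5*3) = -10 + 34*(0*(-1) - 5*3) = -10 + 34*(0 - 15) = -10 + 34*(-15) = -10 - 510 = -520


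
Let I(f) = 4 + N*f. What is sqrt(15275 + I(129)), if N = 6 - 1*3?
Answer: sqrt(15666) ≈ 125.16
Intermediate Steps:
N = 3 (N = 6 - 3 = 3)
I(f) = 4 + 3*f
sqrt(15275 + I(129)) = sqrt(15275 + (4 + 3*129)) = sqrt(15275 + (4 + 387)) = sqrt(15275 + 391) = sqrt(15666)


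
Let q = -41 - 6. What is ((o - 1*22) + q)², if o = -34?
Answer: 10609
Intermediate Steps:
q = -47
((o - 1*22) + q)² = ((-34 - 1*22) - 47)² = ((-34 - 22) - 47)² = (-56 - 47)² = (-103)² = 10609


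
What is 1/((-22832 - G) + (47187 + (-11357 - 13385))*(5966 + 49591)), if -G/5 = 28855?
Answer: 1/1247098308 ≈ 8.0186e-10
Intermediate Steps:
G = -144275 (G = -5*28855 = -144275)
1/((-22832 - G) + (47187 + (-11357 - 13385))*(5966 + 49591)) = 1/((-22832 - 1*(-144275)) + (47187 + (-11357 - 13385))*(5966 + 49591)) = 1/((-22832 + 144275) + (47187 - 24742)*55557) = 1/(121443 + 22445*55557) = 1/(121443 + 1246976865) = 1/1247098308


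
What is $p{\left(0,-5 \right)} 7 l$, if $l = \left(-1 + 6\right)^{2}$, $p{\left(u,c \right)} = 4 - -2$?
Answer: $1050$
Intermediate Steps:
$p{\left(u,c \right)} = 6$ ($p{\left(u,c \right)} = 4 + 2 = 6$)
$l = 25$ ($l = 5^{2} = 25$)
$p{\left(0,-5 \right)} 7 l = 6 \cdot 7 \cdot 25 = 42 \cdot 25 = 1050$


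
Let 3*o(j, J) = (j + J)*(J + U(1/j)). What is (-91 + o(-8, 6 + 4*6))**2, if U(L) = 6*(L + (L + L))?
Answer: 50625/4 ≈ 12656.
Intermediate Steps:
U(L) = 18*L (U(L) = 6*(L + 2*L) = 6*(3*L) = 18*L)
o(j, J) = (J + j)*(J + 18/j)/3 (o(j, J) = ((j + J)*(J + 18/j))/3 = ((J + j)*(J + 18/j))/3 = (J + j)*(J + 18/j)/3)
(-91 + o(-8, 6 + 4*6))**2 = (-91 + (1/3)*(18*(6 + 4*6) - 8*(18 + (6 + 4*6)**2 + (6 + 4*6)*(-8)))/(-8))**2 = (-91 + (1/3)*(-1/8)*(18*(6 + 24) - 8*(18 + (6 + 24)**2 + (6 + 24)*(-8))))**2 = (-91 + (1/3)*(-1/8)*(18*30 - 8*(18 + 30**2 + 30*(-8))))**2 = (-91 + (1/3)*(-1/8)*(540 - 8*(18 + 900 - 240)))**2 = (-91 + (1/3)*(-1/8)*(540 - 8*678))**2 = (-91 + (1/3)*(-1/8)*(540 - 5424))**2 = (-91 + (1/3)*(-1/8)*(-4884))**2 = (-91 + 407/2)**2 = (225/2)**2 = 50625/4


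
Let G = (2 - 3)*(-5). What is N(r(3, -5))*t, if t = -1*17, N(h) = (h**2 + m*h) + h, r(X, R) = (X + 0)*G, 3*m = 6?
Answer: -4590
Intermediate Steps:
m = 2 (m = (1/3)*6 = 2)
G = 5 (G = -1*(-5) = 5)
r(X, R) = 5*X (r(X, R) = (X + 0)*5 = X*5 = 5*X)
N(h) = h**2 + 3*h (N(h) = (h**2 + 2*h) + h = h**2 + 3*h)
t = -17
N(r(3, -5))*t = ((5*3)*(3 + 5*3))*(-17) = (15*(3 + 15))*(-17) = (15*18)*(-17) = 270*(-17) = -4590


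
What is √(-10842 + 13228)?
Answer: √2386 ≈ 48.847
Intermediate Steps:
√(-10842 + 13228) = √2386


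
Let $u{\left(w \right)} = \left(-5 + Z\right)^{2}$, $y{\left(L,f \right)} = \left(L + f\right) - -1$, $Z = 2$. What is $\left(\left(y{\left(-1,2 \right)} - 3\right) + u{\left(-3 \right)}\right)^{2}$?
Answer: $64$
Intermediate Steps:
$y{\left(L,f \right)} = 1 + L + f$ ($y{\left(L,f \right)} = \left(L + f\right) + 1 = 1 + L + f$)
$u{\left(w \right)} = 9$ ($u{\left(w \right)} = \left(-5 + 2\right)^{2} = \left(-3\right)^{2} = 9$)
$\left(\left(y{\left(-1,2 \right)} - 3\right) + u{\left(-3 \right)}\right)^{2} = \left(\left(\left(1 - 1 + 2\right) - 3\right) + 9\right)^{2} = \left(\left(2 - 3\right) + 9\right)^{2} = \left(-1 + 9\right)^{2} = 8^{2} = 64$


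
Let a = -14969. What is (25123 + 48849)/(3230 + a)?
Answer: -73972/11739 ≈ -6.3014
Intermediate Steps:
(25123 + 48849)/(3230 + a) = (25123 + 48849)/(3230 - 14969) = 73972/(-11739) = 73972*(-1/11739) = -73972/11739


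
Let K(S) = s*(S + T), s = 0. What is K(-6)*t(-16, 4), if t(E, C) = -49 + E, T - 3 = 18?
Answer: 0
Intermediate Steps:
T = 21 (T = 3 + 18 = 21)
K(S) = 0 (K(S) = 0*(S + 21) = 0*(21 + S) = 0)
K(-6)*t(-16, 4) = 0*(-49 - 16) = 0*(-65) = 0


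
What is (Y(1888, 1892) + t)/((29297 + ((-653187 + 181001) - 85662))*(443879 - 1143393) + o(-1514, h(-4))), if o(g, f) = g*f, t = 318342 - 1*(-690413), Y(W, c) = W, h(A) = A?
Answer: 1010643/369728830270 ≈ 2.7335e-6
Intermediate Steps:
t = 1008755 (t = 318342 + 690413 = 1008755)
o(g, f) = f*g
(Y(1888, 1892) + t)/((29297 + ((-653187 + 181001) - 85662))*(443879 - 1143393) + o(-1514, h(-4))) = (1888 + 1008755)/((29297 + ((-653187 + 181001) - 85662))*(443879 - 1143393) - 4*(-1514)) = 1010643/((29297 + (-472186 - 85662))*(-699514) + 6056) = 1010643/((29297 - 557848)*(-699514) + 6056) = 1010643/(-528551*(-699514) + 6056) = 1010643/(369728824214 + 6056) = 1010643/369728830270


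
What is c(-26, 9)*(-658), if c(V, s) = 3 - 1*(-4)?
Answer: -4606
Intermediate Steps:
c(V, s) = 7 (c(V, s) = 3 + 4 = 7)
c(-26, 9)*(-658) = 7*(-658) = -4606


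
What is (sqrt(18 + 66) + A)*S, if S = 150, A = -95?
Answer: -14250 + 300*sqrt(21) ≈ -12875.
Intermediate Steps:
(sqrt(18 + 66) + A)*S = (sqrt(18 + 66) - 95)*150 = (sqrt(84) - 95)*150 = (2*sqrt(21) - 95)*150 = (-95 + 2*sqrt(21))*150 = -14250 + 300*sqrt(21)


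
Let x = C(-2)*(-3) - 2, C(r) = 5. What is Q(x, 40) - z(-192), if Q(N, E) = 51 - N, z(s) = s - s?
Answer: 68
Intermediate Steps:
x = -17 (x = 5*(-3) - 2 = -15 - 2 = -17)
z(s) = 0
Q(x, 40) - z(-192) = (51 - 1*(-17)) - 1*0 = (51 + 17) + 0 = 68 + 0 = 68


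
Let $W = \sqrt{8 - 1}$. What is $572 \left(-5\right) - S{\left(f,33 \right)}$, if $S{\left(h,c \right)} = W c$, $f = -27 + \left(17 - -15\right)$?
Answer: $-2860 - 33 \sqrt{7} \approx -2947.3$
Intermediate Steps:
$W = \sqrt{7} \approx 2.6458$
$f = 5$ ($f = -27 + \left(17 + 15\right) = -27 + 32 = 5$)
$S{\left(h,c \right)} = c \sqrt{7}$ ($S{\left(h,c \right)} = \sqrt{7} c = c \sqrt{7}$)
$572 \left(-5\right) - S{\left(f,33 \right)} = 572 \left(-5\right) - 33 \sqrt{7} = -2860 - 33 \sqrt{7}$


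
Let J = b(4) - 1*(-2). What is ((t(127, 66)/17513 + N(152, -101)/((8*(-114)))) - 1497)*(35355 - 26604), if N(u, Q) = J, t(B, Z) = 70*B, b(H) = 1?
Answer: -69721589369847/5323952 ≈ -1.3096e+7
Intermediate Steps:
J = 3 (J = 1 - 1*(-2) = 1 + 2 = 3)
N(u, Q) = 3
((t(127, 66)/17513 + N(152, -101)/((8*(-114)))) - 1497)*(35355 - 26604) = (((70*127)/17513 + 3/((8*(-114)))) - 1497)*(35355 - 26604) = ((8890*(1/17513) + 3/(-912)) - 1497)*8751 = ((8890/17513 + 3*(-1/912)) - 1497)*8751 = ((8890/17513 - 1/304) - 1497)*8751 = (2685047/5323952 - 1497)*8751 = -7967271097/5323952*8751 = -69721589369847/5323952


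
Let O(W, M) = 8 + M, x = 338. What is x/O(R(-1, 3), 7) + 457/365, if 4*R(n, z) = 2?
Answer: 5209/219 ≈ 23.785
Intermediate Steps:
R(n, z) = ½ (R(n, z) = (¼)*2 = ½)
x/O(R(-1, 3), 7) + 457/365 = 338/(8 + 7) + 457/365 = 338/15 + 457*(1/365) = 338*(1/15) + 457/365 = 338/15 + 457/365 = 5209/219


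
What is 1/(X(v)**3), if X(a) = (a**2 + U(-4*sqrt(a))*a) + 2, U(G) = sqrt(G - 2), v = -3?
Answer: (11 - 3*sqrt(2)*sqrt(-1 - 2*I*sqrt(3)))**(-3) ≈ -0.0010647 - 0.00093107*I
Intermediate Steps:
U(G) = sqrt(-2 + G)
X(a) = 2 + a**2 + a*sqrt(-2 - 4*sqrt(a)) (X(a) = (a**2 + sqrt(-2 - 4*sqrt(a))*a) + 2 = (a**2 + a*sqrt(-2 - 4*sqrt(a))) + 2 = 2 + a**2 + a*sqrt(-2 - 4*sqrt(a)))
1/(X(v)**3) = 1/((2 + (-3)**2 - 3*sqrt(-2 - 4*I*sqrt(3)))**3) = 1/((2 + 9 - 3*sqrt(-2 - 4*I*sqrt(3)))**3) = 1/((11 - 3*sqrt(-2 - 4*I*sqrt(3)))**3) = (11 - 3*sqrt(-2 - 4*I*sqrt(3)))**(-3)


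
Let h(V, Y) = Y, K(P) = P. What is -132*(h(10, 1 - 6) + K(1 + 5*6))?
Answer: -3432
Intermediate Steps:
-132*(h(10, 1 - 6) + K(1 + 5*6)) = -132*((1 - 6) + (1 + 5*6)) = -132*(-5 + (1 + 30)) = -132*(-5 + 31) = -132*26 = -3432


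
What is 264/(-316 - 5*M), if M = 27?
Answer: -24/41 ≈ -0.58537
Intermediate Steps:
264/(-316 - 5*M) = 264/(-316 - 5*27) = 264/(-316 - 135) = 264/(-451) = -1/451*264 = -24/41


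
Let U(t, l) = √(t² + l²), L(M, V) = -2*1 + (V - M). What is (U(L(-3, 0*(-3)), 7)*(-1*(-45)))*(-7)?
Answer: -1575*√2 ≈ -2227.4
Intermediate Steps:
L(M, V) = -2 + V - M (L(M, V) = -2 + (V - M) = -2 + V - M)
U(t, l) = √(l² + t²)
(U(L(-3, 0*(-3)), 7)*(-1*(-45)))*(-7) = (√(7² + (-2 + 0*(-3) - 1*(-3))²)*(-1*(-45)))*(-7) = (√(49 + (-2 + 0 + 3)²)*45)*(-7) = (√(49 + 1²)*45)*(-7) = (√(49 + 1)*45)*(-7) = (√50*45)*(-7) = ((5*√2)*45)*(-7) = (225*√2)*(-7) = -1575*√2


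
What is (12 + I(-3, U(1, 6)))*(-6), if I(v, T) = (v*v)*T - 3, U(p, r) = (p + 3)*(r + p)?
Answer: -1566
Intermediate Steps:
U(p, r) = (3 + p)*(p + r)
I(v, T) = -3 + T*v² (I(v, T) = v²*T - 3 = T*v² - 3 = -3 + T*v²)
(12 + I(-3, U(1, 6)))*(-6) = (12 + (-3 + (1² + 3*1 + 3*6 + 1*6)*(-3)²))*(-6) = (12 + (-3 + (1 + 3 + 18 + 6)*9))*(-6) = (12 + (-3 + 28*9))*(-6) = (12 + (-3 + 252))*(-6) = (12 + 249)*(-6) = 261*(-6) = -1566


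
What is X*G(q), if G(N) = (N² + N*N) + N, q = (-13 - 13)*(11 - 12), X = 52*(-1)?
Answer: -71656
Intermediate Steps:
X = -52
q = 26 (q = -26*(-1) = 26)
G(N) = N + 2*N² (G(N) = (N² + N²) + N = 2*N² + N = N + 2*N²)
X*G(q) = -1352*(1 + 2*26) = -1352*(1 + 52) = -1352*53 = -52*1378 = -71656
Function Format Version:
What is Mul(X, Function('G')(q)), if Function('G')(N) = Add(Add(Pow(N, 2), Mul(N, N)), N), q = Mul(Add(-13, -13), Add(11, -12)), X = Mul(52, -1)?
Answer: -71656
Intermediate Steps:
X = -52
q = 26 (q = Mul(-26, -1) = 26)
Function('G')(N) = Add(N, Mul(2, Pow(N, 2))) (Function('G')(N) = Add(Add(Pow(N, 2), Pow(N, 2)), N) = Add(Mul(2, Pow(N, 2)), N) = Add(N, Mul(2, Pow(N, 2))))
Mul(X, Function('G')(q)) = Mul(-52, Mul(26, Add(1, Mul(2, 26)))) = Mul(-52, Mul(26, Add(1, 52))) = Mul(-52, Mul(26, 53)) = Mul(-52, 1378) = -71656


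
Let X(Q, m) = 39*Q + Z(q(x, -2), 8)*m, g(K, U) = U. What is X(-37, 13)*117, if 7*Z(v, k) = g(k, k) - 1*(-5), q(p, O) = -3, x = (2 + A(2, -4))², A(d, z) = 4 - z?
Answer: -1162044/7 ≈ -1.6601e+5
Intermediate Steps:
x = 100 (x = (2 + (4 - 1*(-4)))² = (2 + (4 + 4))² = (2 + 8)² = 10² = 100)
Z(v, k) = 5/7 + k/7 (Z(v, k) = (k - 1*(-5))/7 = (k + 5)/7 = (5 + k)/7 = 5/7 + k/7)
X(Q, m) = 39*Q + 13*m/7 (X(Q, m) = 39*Q + (5/7 + (⅐)*8)*m = 39*Q + (5/7 + 8/7)*m = 39*Q + 13*m/7)
X(-37, 13)*117 = (39*(-37) + (13/7)*13)*117 = (-1443 + 169/7)*117 = -9932/7*117 = -1162044/7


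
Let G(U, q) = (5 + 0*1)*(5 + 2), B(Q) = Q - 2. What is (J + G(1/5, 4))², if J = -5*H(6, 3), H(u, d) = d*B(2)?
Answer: 1225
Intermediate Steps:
B(Q) = -2 + Q
G(U, q) = 35 (G(U, q) = (5 + 0)*7 = 5*7 = 35)
H(u, d) = 0 (H(u, d) = d*(-2 + 2) = d*0 = 0)
J = 0 (J = -5*0 = 0)
(J + G(1/5, 4))² = (0 + 35)² = 35² = 1225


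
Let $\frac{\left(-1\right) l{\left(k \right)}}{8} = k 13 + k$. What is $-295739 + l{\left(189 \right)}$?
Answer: $-316907$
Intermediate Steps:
$l{\left(k \right)} = - 112 k$ ($l{\left(k \right)} = - 8 \left(k 13 + k\right) = - 8 \left(13 k + k\right) = - 8 \cdot 14 k = - 112 k$)
$-295739 + l{\left(189 \right)} = -295739 - 21168 = -316907$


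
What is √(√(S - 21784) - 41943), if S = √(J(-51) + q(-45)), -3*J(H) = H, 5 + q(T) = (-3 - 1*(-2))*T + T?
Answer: √(-41943 + √2*√(-10892 + √3)) ≈ 0.3603 + 204.8*I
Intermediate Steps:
q(T) = -5 (q(T) = -5 + ((-3 - 1*(-2))*T + T) = -5 + ((-3 + 2)*T + T) = -5 + (-T + T) = -5 + 0 = -5)
J(H) = -H/3
S = 2*√3 (S = √(-⅓*(-51) - 5) = √(17 - 5) = √12 = 2*√3 ≈ 3.4641)
√(√(S - 21784) - 41943) = √(√(2*√3 - 21784) - 41943) = √(√(-21784 + 2*√3) - 41943) = √(-41943 + √(-21784 + 2*√3))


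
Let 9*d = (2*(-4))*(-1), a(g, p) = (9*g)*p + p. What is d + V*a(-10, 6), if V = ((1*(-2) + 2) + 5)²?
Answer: -120142/9 ≈ -13349.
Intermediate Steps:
a(g, p) = p + 9*g*p (a(g, p) = 9*g*p + p = p + 9*g*p)
d = 8/9 (d = ((2*(-4))*(-1))/9 = (-8*(-1))/9 = (⅑)*8 = 8/9 ≈ 0.88889)
V = 25 (V = ((-2 + 2) + 5)² = (0 + 5)² = 5² = 25)
d + V*a(-10, 6) = 8/9 + 25*(6*(1 + 9*(-10))) = 8/9 + 25*(6*(1 - 90)) = 8/9 + 25*(6*(-89)) = 8/9 + 25*(-534) = 8/9 - 13350 = -120142/9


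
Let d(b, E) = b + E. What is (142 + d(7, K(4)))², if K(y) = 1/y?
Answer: 356409/16 ≈ 22276.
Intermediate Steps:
d(b, E) = E + b
(142 + d(7, K(4)))² = (142 + (1/4 + 7))² = (142 + (¼ + 7))² = (142 + 29/4)² = (597/4)² = 356409/16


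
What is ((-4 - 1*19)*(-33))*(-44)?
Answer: -33396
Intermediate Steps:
((-4 - 1*19)*(-33))*(-44) = ((-4 - 19)*(-33))*(-44) = -23*(-33)*(-44) = 759*(-44) = -33396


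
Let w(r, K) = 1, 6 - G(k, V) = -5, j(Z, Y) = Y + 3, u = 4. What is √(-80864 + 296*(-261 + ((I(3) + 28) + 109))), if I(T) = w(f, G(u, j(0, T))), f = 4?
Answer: 2*I*√29318 ≈ 342.45*I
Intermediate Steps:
j(Z, Y) = 3 + Y
G(k, V) = 11 (G(k, V) = 6 - 1*(-5) = 6 + 5 = 11)
I(T) = 1
√(-80864 + 296*(-261 + ((I(3) + 28) + 109))) = √(-80864 + 296*(-261 + ((1 + 28) + 109))) = √(-80864 + 296*(-261 + (29 + 109))) = √(-80864 + 296*(-261 + 138)) = √(-80864 + 296*(-123)) = √(-80864 - 36408) = √(-117272) = 2*I*√29318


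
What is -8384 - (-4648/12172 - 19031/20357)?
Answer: -519276640617/61946351 ≈ -8382.7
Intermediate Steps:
-8384 - (-4648/12172 - 19031/20357) = -8384 - (-4648*1/12172 - 19031*1/20357) = -8384 - (-1162/3043 - 19031/20357) = -8384 - 1*(-81566167/61946351) = -8384 + 81566167/61946351 = -519276640617/61946351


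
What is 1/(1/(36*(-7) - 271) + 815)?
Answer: 523/426244 ≈ 0.0012270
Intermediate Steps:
1/(1/(36*(-7) - 271) + 815) = 1/(1/(-252 - 271) + 815) = 1/(1/(-523) + 815) = 1/(-1/523 + 815) = 1/(426244/523) = 523/426244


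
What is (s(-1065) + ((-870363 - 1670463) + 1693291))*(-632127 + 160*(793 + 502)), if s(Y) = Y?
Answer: 360593052200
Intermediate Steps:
(s(-1065) + ((-870363 - 1670463) + 1693291))*(-632127 + 160*(793 + 502)) = (-1065 + ((-870363 - 1670463) + 1693291))*(-632127 + 160*(793 + 502)) = (-1065 + (-2540826 + 1693291))*(-632127 + 160*1295) = (-1065 - 847535)*(-632127 + 207200) = -848600*(-424927) = 360593052200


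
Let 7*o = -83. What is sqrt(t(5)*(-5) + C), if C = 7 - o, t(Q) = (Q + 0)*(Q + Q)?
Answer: I*sqrt(11326)/7 ≈ 15.203*I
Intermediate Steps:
o = -83/7 (o = (1/7)*(-83) = -83/7 ≈ -11.857)
t(Q) = 2*Q**2 (t(Q) = Q*(2*Q) = 2*Q**2)
C = 132/7 (C = 7 - 1*(-83/7) = 7 + 83/7 = 132/7 ≈ 18.857)
sqrt(t(5)*(-5) + C) = sqrt((2*5**2)*(-5) + 132/7) = sqrt((2*25)*(-5) + 132/7) = sqrt(50*(-5) + 132/7) = sqrt(-250 + 132/7) = sqrt(-1618/7) = I*sqrt(11326)/7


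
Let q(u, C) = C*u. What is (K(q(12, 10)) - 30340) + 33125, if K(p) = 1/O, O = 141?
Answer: 392686/141 ≈ 2785.0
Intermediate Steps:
K(p) = 1/141
(K(q(12, 10)) - 30340) + 33125 = (1/141 - 30340) + 33125 = -4277939/141 + 33125 = 392686/141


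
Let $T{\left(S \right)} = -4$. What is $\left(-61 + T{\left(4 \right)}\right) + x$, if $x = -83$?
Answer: $-148$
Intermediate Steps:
$\left(-61 + T{\left(4 \right)}\right) + x = \left(-61 - 4\right) - 83 = -65 - 83 = -148$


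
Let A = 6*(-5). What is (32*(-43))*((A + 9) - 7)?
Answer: 38528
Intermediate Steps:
A = -30
(32*(-43))*((A + 9) - 7) = (32*(-43))*((-30 + 9) - 7) = -1376*(-21 - 7) = -1376*(-28) = 38528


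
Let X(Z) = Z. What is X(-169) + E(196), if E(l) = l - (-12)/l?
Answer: 1326/49 ≈ 27.061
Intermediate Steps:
E(l) = l + 12/l
X(-169) + E(196) = -169 + (196 + 12/196) = -169 + (196 + 12*(1/196)) = -169 + (196 + 3/49) = -169 + 9607/49 = 1326/49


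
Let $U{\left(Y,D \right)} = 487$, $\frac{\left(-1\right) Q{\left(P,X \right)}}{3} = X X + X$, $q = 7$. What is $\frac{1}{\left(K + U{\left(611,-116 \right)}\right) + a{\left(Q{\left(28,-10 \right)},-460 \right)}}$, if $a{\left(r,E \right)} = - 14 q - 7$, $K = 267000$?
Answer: $\frac{1}{267382} \approx 3.74 \cdot 10^{-6}$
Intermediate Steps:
$Q{\left(P,X \right)} = - 3 X - 3 X^{2}$ ($Q{\left(P,X \right)} = - 3 \left(X X + X\right) = - 3 \left(X^{2} + X\right) = - 3 \left(X + X^{2}\right) = - 3 X - 3 X^{2}$)
$a{\left(r,E \right)} = -105$ ($a{\left(r,E \right)} = \left(-14\right) 7 - 7 = -98 - 7 = -105$)
$\frac{1}{\left(K + U{\left(611,-116 \right)}\right) + a{\left(Q{\left(28,-10 \right)},-460 \right)}} = \frac{1}{\left(267000 + 487\right) - 105} = \frac{1}{267487 - 105} = \frac{1}{267382}$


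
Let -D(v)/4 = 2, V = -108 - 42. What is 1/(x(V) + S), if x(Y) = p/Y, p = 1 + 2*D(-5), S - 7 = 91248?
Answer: 10/912551 ≈ 1.0958e-5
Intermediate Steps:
V = -150
D(v) = -8 (D(v) = -4*2 = -8)
S = 91255 (S = 7 + 91248 = 91255)
p = -15 (p = 1 + 2*(-8) = 1 - 16 = -15)
x(Y) = -15/Y
1/(x(V) + S) = 1/(-15/(-150) + 91255) = 1/(-15*(-1/150) + 91255) = 1/(⅒ + 91255) = 1/(912551/10) = 10/912551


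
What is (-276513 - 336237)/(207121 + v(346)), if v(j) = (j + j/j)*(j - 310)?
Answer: -612750/219613 ≈ -2.7901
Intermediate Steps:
v(j) = (1 + j)*(-310 + j) (v(j) = (j + 1)*(-310 + j) = (1 + j)*(-310 + j))
(-276513 - 336237)/(207121 + v(346)) = (-276513 - 336237)/(207121 + (-310 + 346**2 - 309*346)) = -612750/(207121 + (-310 + 119716 - 106914)) = -612750/(207121 + 12492) = -612750/219613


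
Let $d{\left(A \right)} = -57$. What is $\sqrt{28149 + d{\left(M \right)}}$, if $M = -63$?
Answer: $2 \sqrt{7023} \approx 167.61$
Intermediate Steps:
$\sqrt{28149 + d{\left(M \right)}} = \sqrt{28149 - 57} = \sqrt{28092} = 2 \sqrt{7023}$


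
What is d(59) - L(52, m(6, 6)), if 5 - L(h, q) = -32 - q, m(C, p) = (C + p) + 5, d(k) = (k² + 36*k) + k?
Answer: 5610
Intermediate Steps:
d(k) = k² + 37*k
m(C, p) = 5 + C + p
L(h, q) = 37 + q (L(h, q) = 5 - (-32 - q) = 5 + (32 + q) = 37 + q)
d(59) - L(52, m(6, 6)) = 59*(37 + 59) - (37 + (5 + 6 + 6)) = 59*96 - (37 + 17) = 5664 - 1*54 = 5664 - 54 = 5610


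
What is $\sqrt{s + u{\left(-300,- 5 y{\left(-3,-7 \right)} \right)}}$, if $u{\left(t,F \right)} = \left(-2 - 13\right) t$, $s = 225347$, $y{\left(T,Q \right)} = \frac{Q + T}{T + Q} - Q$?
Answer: $\sqrt{229847} \approx 479.42$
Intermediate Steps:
$y{\left(T,Q \right)} = 1 - Q$ ($y{\left(T,Q \right)} = \frac{Q + T}{Q + T} - Q = 1 - Q$)
$u{\left(t,F \right)} = - 15 t$
$\sqrt{s + u{\left(-300,- 5 y{\left(-3,-7 \right)} \right)}} = \sqrt{225347 - -4500} = \sqrt{225347 + 4500} = \sqrt{229847}$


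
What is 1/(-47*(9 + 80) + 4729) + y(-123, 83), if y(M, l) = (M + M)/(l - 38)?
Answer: -4973/910 ≈ -5.4648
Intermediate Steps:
y(M, l) = 2*M/(-38 + l) (y(M, l) = (2*M)/(-38 + l) = 2*M/(-38 + l))
1/(-47*(9 + 80) + 4729) + y(-123, 83) = 1/(-47*(9 + 80) + 4729) + 2*(-123)/(-38 + 83) = 1/(-47*89 + 4729) + 2*(-123)/45 = 1/(-4183 + 4729) + 2*(-123)*(1/45) = 1/546 - 82/15 = -4973/910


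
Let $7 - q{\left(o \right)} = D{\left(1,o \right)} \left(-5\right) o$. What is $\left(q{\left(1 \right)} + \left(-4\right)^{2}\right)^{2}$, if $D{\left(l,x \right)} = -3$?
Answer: $64$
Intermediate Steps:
$q{\left(o \right)} = 7 - 15 o$ ($q{\left(o \right)} = 7 - \left(-3\right) \left(-5\right) o = 7 - 15 o$)
$\left(q{\left(1 \right)} + \left(-4\right)^{2}\right)^{2} = \left(\left(7 - 15\right) + \left(-4\right)^{2}\right)^{2} = \left(\left(7 - 15\right) + 16\right)^{2} = \left(-8 + 16\right)^{2} = 8^{2} = 64$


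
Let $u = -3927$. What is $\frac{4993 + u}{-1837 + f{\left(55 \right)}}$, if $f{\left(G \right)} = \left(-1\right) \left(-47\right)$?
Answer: $- \frac{533}{895} \approx -0.59553$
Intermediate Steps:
$f{\left(G \right)} = 47$
$\frac{4993 + u}{-1837 + f{\left(55 \right)}} = \frac{4993 - 3927}{-1837 + 47} = \frac{1066}{-1790} = 1066 \left(- \frac{1}{1790}\right) = - \frac{533}{895}$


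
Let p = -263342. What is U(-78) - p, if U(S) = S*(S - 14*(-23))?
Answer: 244310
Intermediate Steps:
U(S) = S*(322 + S) (U(S) = S*(S + 322) = S*(322 + S))
U(-78) - p = -78*(322 - 78) - 1*(-263342) = -78*244 + 263342 = -19032 + 263342 = 244310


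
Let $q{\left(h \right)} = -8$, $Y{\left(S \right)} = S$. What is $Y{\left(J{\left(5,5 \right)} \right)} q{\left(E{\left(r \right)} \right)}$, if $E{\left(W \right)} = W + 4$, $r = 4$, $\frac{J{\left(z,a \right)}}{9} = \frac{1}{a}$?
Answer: $- \frac{72}{5} \approx -14.4$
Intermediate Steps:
$J{\left(z,a \right)} = \frac{9}{a}$
$E{\left(W \right)} = 4 + W$
$Y{\left(J{\left(5,5 \right)} \right)} q{\left(E{\left(r \right)} \right)} = \frac{9}{5} \left(-8\right) = - \frac{72}{5}$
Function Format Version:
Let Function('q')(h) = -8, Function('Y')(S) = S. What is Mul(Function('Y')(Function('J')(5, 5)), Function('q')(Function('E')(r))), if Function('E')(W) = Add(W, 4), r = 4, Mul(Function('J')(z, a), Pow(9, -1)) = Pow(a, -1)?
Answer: Rational(-72, 5) ≈ -14.400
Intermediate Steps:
Function('J')(z, a) = Mul(9, Pow(a, -1))
Function('E')(W) = Add(4, W)
Mul(Function('Y')(Function('J')(5, 5)), Function('q')(Function('E')(r))) = Mul(Mul(9, Pow(5, -1)), -8) = Mul(Mul(9, Rational(1, 5)), -8) = Mul(Rational(9, 5), -8) = Rational(-72, 5)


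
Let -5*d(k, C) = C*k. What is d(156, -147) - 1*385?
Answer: 21007/5 ≈ 4201.4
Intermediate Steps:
d(k, C) = -C*k/5
d(156, -147) - 1*385 = -⅕*(-147)*156 - 1*385 = 22932/5 - 385 = 21007/5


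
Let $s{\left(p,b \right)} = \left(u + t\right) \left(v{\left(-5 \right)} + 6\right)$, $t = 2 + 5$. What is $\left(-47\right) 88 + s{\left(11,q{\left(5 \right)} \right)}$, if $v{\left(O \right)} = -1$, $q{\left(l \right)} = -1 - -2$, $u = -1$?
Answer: $-4106$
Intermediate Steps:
$q{\left(l \right)} = 1$ ($q{\left(l \right)} = -1 + 2 = 1$)
$t = 7$
$s{\left(p,b \right)} = 30$ ($s{\left(p,b \right)} = \left(-1 + 7\right) \left(-1 + 6\right) = 6 \cdot 5 = 30$)
$\left(-47\right) 88 + s{\left(11,q{\left(5 \right)} \right)} = \left(-47\right) 88 + 30 = -4136 + 30 = -4106$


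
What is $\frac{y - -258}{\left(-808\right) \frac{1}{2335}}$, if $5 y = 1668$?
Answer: $- \frac{690693}{404} \approx -1709.6$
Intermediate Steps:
$y = \frac{1668}{5}$ ($y = \frac{1}{5} \cdot 1668 = \frac{1668}{5} \approx 333.6$)
$\frac{y - -258}{\left(-808\right) \frac{1}{2335}} = \frac{\frac{1668}{5} - -258}{\left(-808\right) \frac{1}{2335}} = \frac{\frac{1668}{5} + 258}{\left(-808\right) \frac{1}{2335}} = \frac{2958}{5 \left(- \frac{808}{2335}\right)} = \frac{2958}{5} \left(- \frac{2335}{808}\right) = - \frac{690693}{404}$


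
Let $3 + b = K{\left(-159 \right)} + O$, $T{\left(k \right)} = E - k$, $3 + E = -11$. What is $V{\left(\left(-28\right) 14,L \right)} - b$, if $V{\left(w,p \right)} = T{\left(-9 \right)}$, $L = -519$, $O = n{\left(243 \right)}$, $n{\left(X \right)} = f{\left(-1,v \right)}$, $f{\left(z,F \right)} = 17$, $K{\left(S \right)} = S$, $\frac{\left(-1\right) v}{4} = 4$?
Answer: $140$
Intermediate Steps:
$v = -16$ ($v = \left(-4\right) 4 = -16$)
$E = -14$ ($E = -3 - 11 = -14$)
$n{\left(X \right)} = 17$
$T{\left(k \right)} = -14 - k$
$O = 17$
$b = -145$ ($b = -3 + \left(-159 + 17\right) = -3 - 142 = -145$)
$V{\left(w,p \right)} = -5$ ($V{\left(w,p \right)} = -14 - -9 = -14 + 9 = -5$)
$V{\left(\left(-28\right) 14,L \right)} - b = -5 - -145 = -5 + 145 = 140$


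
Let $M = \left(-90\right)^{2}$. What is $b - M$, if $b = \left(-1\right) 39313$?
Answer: $-47413$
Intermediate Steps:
$M = 8100$
$b = -39313$
$b - M = -39313 - 8100 = -47413$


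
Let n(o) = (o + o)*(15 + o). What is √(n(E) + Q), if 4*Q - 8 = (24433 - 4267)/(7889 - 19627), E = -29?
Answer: √112094267089/11738 ≈ 28.523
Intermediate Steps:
Q = 36869/23476 (Q = 2 + ((24433 - 4267)/(7889 - 19627))/4 = 2 + (20166/(-11738))/4 = 2 + (20166*(-1/11738))/4 = 2 + (¼)*(-10083/5869) = 2 - 10083/23476 = 36869/23476 ≈ 1.5705)
n(o) = 2*o*(15 + o) (n(o) = (2*o)*(15 + o) = 2*o*(15 + o))
√(n(E) + Q) = √(2*(-29)*(15 - 29) + 36869/23476) = √(2*(-29)*(-14) + 36869/23476) = √(812 + 36869/23476) = √(19099381/23476) = √112094267089/11738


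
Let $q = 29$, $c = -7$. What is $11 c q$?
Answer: $-2233$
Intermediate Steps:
$11 c q = 11 \left(-7\right) 29 = \left(-77\right) 29 = -2233$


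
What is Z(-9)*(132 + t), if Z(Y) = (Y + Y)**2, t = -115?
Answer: 5508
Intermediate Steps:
Z(Y) = 4*Y**2 (Z(Y) = (2*Y)**2 = 4*Y**2)
Z(-9)*(132 + t) = (4*(-9)**2)*(132 - 115) = (4*81)*17 = 324*17 = 5508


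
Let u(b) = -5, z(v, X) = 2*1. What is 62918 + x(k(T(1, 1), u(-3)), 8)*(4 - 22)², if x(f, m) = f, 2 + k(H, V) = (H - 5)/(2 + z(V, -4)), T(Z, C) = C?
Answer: 61946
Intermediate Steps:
z(v, X) = 2
k(H, V) = -13/4 + H/4 (k(H, V) = -2 + (H - 5)/(2 + 2) = -2 + (-5 + H)/4 = -2 + (-5 + H)*(¼) = -2 + (-5/4 + H/4) = -13/4 + H/4)
62918 + x(k(T(1, 1), u(-3)), 8)*(4 - 22)² = 62918 + (-13/4 + (¼)*1)*(4 - 22)² = 62918 + (-13/4 + ¼)*(-18)² = 62918 - 3*324 = 62918 - 972 = 61946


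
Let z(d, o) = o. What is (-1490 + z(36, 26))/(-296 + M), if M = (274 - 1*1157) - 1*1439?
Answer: 732/1309 ≈ 0.55921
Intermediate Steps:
M = -2322 (M = (274 - 1157) - 1439 = -883 - 1439 = -2322)
(-1490 + z(36, 26))/(-296 + M) = (-1490 + 26)/(-296 - 2322) = -1464/(-2618) = -1464*(-1/2618) = 732/1309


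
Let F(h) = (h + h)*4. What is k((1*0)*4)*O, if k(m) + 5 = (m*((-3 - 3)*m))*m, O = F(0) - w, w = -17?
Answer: -85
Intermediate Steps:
F(h) = 8*h (F(h) = (2*h)*4 = 8*h)
O = 17 (O = 8*0 - 1*(-17) = 0 + 17 = 17)
k(m) = -5 - 6*m**3 (k(m) = -5 + (m*((-3 - 3)*m))*m = -5 + (m*(-6*m))*m = -5 + (-6*m**2)*m = -5 - 6*m**3)
k((1*0)*4)*O = (-5 - 6*((1*0)*4)**3)*17 = (-5 - 6*(0*4)**3)*17 = (-5 - 6*0**3)*17 = (-5 - 6*0)*17 = (-5 + 0)*17 = -5*17 = -85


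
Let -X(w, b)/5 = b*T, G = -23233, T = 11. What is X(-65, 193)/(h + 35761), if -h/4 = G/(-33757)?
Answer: -71666111/241418229 ≈ -0.29685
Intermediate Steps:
X(w, b) = -55*b (X(w, b) = -5*b*11 = -55*b)
h = -92932/33757 (h = -(-92932)/(-33757) = -(-92932)*(-1)/33757 = -4*23233/33757 = -92932/33757 ≈ -2.7530)
X(-65, 193)/(h + 35761) = (-55*193)/(-92932/33757 + 35761) = -10615/1207091145/33757 = -10615*33757/1207091145 = -71666111/241418229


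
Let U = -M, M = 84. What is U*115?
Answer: -9660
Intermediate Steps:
U = -84 (U = -1*84 = -84)
U*115 = -84*115 = -9660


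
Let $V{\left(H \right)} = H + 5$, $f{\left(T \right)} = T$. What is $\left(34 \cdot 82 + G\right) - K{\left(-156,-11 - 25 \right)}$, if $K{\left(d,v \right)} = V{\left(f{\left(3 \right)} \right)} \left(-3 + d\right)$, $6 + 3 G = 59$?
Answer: $\frac{12233}{3} \approx 4077.7$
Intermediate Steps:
$G = \frac{53}{3}$ ($G = -2 + \frac{1}{3} \cdot 59 = -2 + \frac{59}{3} = \frac{53}{3} \approx 17.667$)
$V{\left(H \right)} = 5 + H$
$K{\left(d,v \right)} = -24 + 8 d$ ($K{\left(d,v \right)} = \left(5 + 3\right) \left(-3 + d\right) = 8 \left(-3 + d\right) = -24 + 8 d$)
$\left(34 \cdot 82 + G\right) - K{\left(-156,-11 - 25 \right)} = \left(34 \cdot 82 + \frac{53}{3}\right) - \left(-24 + 8 \left(-156\right)\right) = \left(2788 + \frac{53}{3}\right) - \left(-24 - 1248\right) = \frac{8417}{3} - -1272 = \frac{8417}{3} + 1272 = \frac{12233}{3}$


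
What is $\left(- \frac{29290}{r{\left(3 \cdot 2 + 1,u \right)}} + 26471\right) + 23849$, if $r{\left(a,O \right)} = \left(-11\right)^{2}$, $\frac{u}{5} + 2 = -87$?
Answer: $\frac{6059430}{121} \approx 50078.0$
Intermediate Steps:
$u = -445$ ($u = -10 + 5 \left(-87\right) = -10 - 435 = -445$)
$r{\left(a,O \right)} = 121$
$\left(- \frac{29290}{r{\left(3 \cdot 2 + 1,u \right)}} + 26471\right) + 23849 = \left(- \frac{29290}{121} + 26471\right) + 23849 = \frac{3173701}{121} + 23849 = \frac{6059430}{121}$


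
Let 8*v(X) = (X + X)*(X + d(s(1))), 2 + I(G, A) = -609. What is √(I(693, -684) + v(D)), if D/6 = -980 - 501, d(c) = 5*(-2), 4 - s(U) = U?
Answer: 23*√37357 ≈ 4445.4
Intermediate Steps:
s(U) = 4 - U
I(G, A) = -611 (I(G, A) = -2 - 609 = -611)
d(c) = -10
D = -8886 (D = 6*(-980 - 501) = 6*(-1481) = -8886)
v(X) = X*(-10 + X)/4 (v(X) = ((X + X)*(X - 10))/8 = ((2*X)*(-10 + X))/8 = (2*X*(-10 + X))/8 = X*(-10 + X)/4)
√(I(693, -684) + v(D)) = √(-611 + (¼)*(-8886)*(-10 - 8886)) = √(-611 + (¼)*(-8886)*(-8896)) = √(-611 + 19762464) = √19761853 = 23*√37357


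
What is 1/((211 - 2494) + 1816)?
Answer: -1/467 ≈ -0.0021413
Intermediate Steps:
1/((211 - 2494) + 1816) = 1/(-2283 + 1816) = 1/(-467) = -1/467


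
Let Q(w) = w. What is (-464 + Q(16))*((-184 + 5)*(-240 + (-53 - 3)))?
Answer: -23736832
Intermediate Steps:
(-464 + Q(16))*((-184 + 5)*(-240 + (-53 - 3))) = (-464 + 16)*((-184 + 5)*(-240 + (-53 - 3))) = -(-80192)*(-240 - 56) = -(-80192)*(-296) = -448*52984 = -23736832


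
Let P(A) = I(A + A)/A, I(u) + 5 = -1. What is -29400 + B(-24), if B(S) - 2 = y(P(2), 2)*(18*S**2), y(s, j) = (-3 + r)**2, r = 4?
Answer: -19030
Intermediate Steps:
I(u) = -6 (I(u) = -5 - 1 = -6)
P(A) = -6/A
y(s, j) = 1 (y(s, j) = (-3 + 4)**2 = 1**2 = 1)
B(S) = 2 + 18*S**2 (B(S) = 2 + 1*(18*S**2) = 2 + 18*S**2)
-29400 + B(-24) = -29400 + (2 + 18*(-24)**2) = -29400 + (2 + 18*576) = -29400 + (2 + 10368) = -29400 + 10370 = -19030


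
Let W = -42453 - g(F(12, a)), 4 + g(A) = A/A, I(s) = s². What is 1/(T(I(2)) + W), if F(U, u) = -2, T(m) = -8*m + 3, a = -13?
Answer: -1/42479 ≈ -2.3541e-5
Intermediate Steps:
T(m) = 3 - 8*m
g(A) = -3 (g(A) = -4 + A/A = -4 + 1 = -3)
W = -42450 (W = -42453 - 1*(-3) = -42453 + 3 = -42450)
1/(T(I(2)) + W) = 1/((3 - 8*2²) - 42450) = 1/((3 - 8*4) - 42450) = 1/((3 - 32) - 42450) = 1/(-29 - 42450) = 1/(-42479) = -1/42479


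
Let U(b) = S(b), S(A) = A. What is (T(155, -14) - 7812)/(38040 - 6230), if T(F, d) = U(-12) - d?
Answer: -781/3181 ≈ -0.24552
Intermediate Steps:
U(b) = b
T(F, d) = -12 - d
(T(155, -14) - 7812)/(38040 - 6230) = ((-12 - 1*(-14)) - 7812)/(38040 - 6230) = ((-12 + 14) - 7812)/31810 = (2 - 7812)*(1/31810) = -7810*1/31810 = -781/3181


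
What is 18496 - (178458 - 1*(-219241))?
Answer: -379203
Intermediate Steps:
18496 - (178458 - 1*(-219241)) = 18496 - (178458 + 219241) = 18496 - 1*397699 = 18496 - 397699 = -379203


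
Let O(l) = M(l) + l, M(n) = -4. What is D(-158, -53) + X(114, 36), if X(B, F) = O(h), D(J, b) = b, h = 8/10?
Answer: -281/5 ≈ -56.200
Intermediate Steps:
h = ⅘ (h = 8*(⅒) = ⅘ ≈ 0.80000)
O(l) = -4 + l
X(B, F) = -16/5 (X(B, F) = -4 + ⅘ = -16/5)
D(-158, -53) + X(114, 36) = -53 - 16/5 = -281/5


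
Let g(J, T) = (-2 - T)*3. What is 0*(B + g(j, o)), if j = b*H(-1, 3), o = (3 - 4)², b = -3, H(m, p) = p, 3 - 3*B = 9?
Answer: 0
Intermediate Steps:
B = -2 (B = 1 - ⅓*9 = 1 - 3 = -2)
o = 1 (o = (-1)² = 1)
j = -9 (j = -3*3 = -9)
g(J, T) = -6 - 3*T
0*(B + g(j, o)) = 0*(-2 + (-6 - 3*1)) = 0*(-2 + (-6 - 3)) = 0*(-2 - 9) = 0*(-11) = 0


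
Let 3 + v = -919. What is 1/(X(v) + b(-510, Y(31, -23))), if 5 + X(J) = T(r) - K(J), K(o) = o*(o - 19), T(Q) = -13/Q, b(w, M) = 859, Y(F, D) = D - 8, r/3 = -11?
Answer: -33/28602671 ≈ -1.1537e-6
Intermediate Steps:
r = -33 (r = 3*(-11) = -33)
Y(F, D) = -8 + D
K(o) = o*(-19 + o)
v = -922 (v = -3 - 919 = -922)
X(J) = -152/33 - J*(-19 + J) (X(J) = -5 + (-13/(-33) - J*(-19 + J)) = -5 + (-13*(-1/33) - J*(-19 + J)) = -5 + (13/33 - J*(-19 + J)) = -152/33 - J*(-19 + J))
1/(X(v) + b(-510, Y(31, -23))) = 1/((-152/33 - 1*(-922)² + 19*(-922)) + 859) = 1/((-152/33 - 1*850084 - 17518) + 859) = 1/((-152/33 - 850084 - 17518) + 859) = 1/(-28631018/33 + 859) = 1/(-28602671/33) = -33/28602671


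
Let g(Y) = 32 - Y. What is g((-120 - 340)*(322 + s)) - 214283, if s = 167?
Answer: 10689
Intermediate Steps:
g((-120 - 340)*(322 + s)) - 214283 = (32 - (-120 - 340)*(322 + 167)) - 214283 = (32 - (-460)*489) - 214283 = (32 - 1*(-224940)) - 214283 = (32 + 224940) - 214283 = 224972 - 214283 = 10689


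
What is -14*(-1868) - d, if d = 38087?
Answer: -11935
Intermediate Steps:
-14*(-1868) - d = -14*(-1868) - 1*38087 = 26152 - 38087 = -11935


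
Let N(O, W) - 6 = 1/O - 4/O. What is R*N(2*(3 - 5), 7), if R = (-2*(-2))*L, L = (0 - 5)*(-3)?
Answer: 405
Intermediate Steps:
L = 15 (L = -5*(-3) = 15)
N(O, W) = 6 - 3/O (N(O, W) = 6 + (1/O - 4/O) = 6 - 3/O)
R = 60 (R = -2*(-2)*15 = 4*15 = 60)
R*N(2*(3 - 5), 7) = 60*(6 - 3*1/(2*(3 - 5))) = 60*(6 - 3/(2*(-2))) = 60*(6 - 3/(-4)) = 60*(6 - 3*(-¼)) = 60*(6 + ¾) = 60*(27/4) = 405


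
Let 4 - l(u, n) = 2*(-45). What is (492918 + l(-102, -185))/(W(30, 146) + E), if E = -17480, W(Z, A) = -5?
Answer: -37924/1345 ≈ -28.196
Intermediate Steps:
l(u, n) = 94 (l(u, n) = 4 - 2*(-45) = 4 - 1*(-90) = 4 + 90 = 94)
(492918 + l(-102, -185))/(W(30, 146) + E) = (492918 + 94)/(-5 - 17480) = 493012/(-17485) = 493012*(-1/17485) = -37924/1345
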